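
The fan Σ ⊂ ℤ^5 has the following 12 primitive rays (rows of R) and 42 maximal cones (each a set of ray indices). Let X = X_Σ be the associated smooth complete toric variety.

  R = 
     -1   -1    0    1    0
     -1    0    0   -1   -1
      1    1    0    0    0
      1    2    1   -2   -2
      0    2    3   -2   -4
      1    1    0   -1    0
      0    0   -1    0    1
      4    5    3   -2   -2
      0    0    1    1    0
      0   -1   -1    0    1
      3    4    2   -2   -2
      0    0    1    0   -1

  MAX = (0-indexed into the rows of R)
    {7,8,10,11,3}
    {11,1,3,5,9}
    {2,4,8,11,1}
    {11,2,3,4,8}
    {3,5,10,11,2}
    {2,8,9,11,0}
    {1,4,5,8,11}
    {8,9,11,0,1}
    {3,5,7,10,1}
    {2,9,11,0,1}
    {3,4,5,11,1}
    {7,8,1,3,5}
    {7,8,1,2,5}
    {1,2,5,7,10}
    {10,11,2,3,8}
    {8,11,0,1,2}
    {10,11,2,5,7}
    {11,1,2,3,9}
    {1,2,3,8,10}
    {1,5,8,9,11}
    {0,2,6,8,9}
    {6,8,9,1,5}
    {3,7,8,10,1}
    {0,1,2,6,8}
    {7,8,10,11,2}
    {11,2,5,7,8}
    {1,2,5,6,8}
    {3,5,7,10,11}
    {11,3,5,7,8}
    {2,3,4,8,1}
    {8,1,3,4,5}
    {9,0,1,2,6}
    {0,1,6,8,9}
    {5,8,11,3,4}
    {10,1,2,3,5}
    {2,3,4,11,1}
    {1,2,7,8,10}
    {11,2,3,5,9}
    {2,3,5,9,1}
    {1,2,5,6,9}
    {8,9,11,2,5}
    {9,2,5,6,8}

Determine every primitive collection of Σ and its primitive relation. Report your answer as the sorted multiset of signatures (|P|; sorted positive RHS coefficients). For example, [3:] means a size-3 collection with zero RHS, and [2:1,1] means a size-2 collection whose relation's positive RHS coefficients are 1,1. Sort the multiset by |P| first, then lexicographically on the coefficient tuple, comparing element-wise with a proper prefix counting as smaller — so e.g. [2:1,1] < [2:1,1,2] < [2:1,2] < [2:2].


Primitive collections (25):

  • {0,5}:  v_{0} + v_{5} = 0 — sig = [2:]
  • {6,11}:  v_{6} + v_{11} = 0 — sig = [2:]
  • {0,7}:  v_{0} + v_{7} = v_{8} + v_{10} — sig = [2:1,1]
  • {0,3}:  v_{0} + v_{3} = v_{1} + v_{2} + v_{11} — sig = [2:1,1,1]
  • {0,10}:  v_{0} + v_{10} = v_{2} + v_{3} + v_{8} — sig = [2:1,1,1]
  • {3,6}:  v_{3} + v_{6} = v_{1} + v_{2} + v_{5} — sig = [2:1,1,1]
  • {4,6}:  v_{4} + v_{6} = v_{1} + v_{3} + v_{8} — sig = [2:1,1,1]
  • {7,9}:  v_{7} + v_{9} = v_{2} + 3·v_{5} + v_{8} + v_{11} — sig = [2:1,1,1,3]
  • {4,9}:  v_{4} + v_{9} = v_{1} + v_{5} + 2·v_{11} — sig = [2:1,1,2]
  • {9,10}:  v_{9} + v_{10} = v_{2} + 2·v_{5} + v_{11} — sig = [2:1,1,2]
  • {0,4}:  v_{0} + v_{4} = 2·v_{1} + v_{2} + v_{8} + 2·v_{11} — sig = [2:1,1,2,2]
  • {6,10}:  v_{6} + v_{10} = v_{1} + 2·v_{2} + 2·v_{5} + v_{8} — sig = [2:1,1,2,2]
  • {6,7}:  v_{6} + v_{7} = v_{1} + 2·v_{2} + 3·v_{5} + 2·v_{8} — sig = [2:1,2,2,3]
  • {4,7}:  v_{4} + v_{7} = 3·v_{3} + v_{5} + 3·v_{8} — sig = [2:1,3,3]
  • {4,10}:  v_{4} + v_{10} = 3·v_{3} + 2·v_{8} — sig = [2:2,3]
  • {5,8,10}:  v_{5} + v_{8} + v_{10} = v_{7} — sig = [3:1]
  • {3,8,9}:  v_{3} + v_{8} + v_{9} = v_{5} + v_{11} — sig = [3:1,1]
  • {1,10,11}:  v_{1} + v_{10} + v_{11} = 2·v_{3} + v_{8} — sig = [3:1,2]
  • {2,4,5}:  v_{2} + v_{4} + v_{5} = 2·v_{3} + v_{8} — sig = [3:1,2]
  • {1,7,11}:  v_{1} + v_{7} + v_{11} = 2·v_{3} + v_{5} + 2·v_{8} — sig = [3:1,2,2]
  • {2,3,7}:  v_{2} + v_{3} + v_{7} = 2·v_{10} — sig = [3:2]
  • {1,2,8,9}:  v_{1} + v_{2} + v_{8} + v_{9} = 0 — sig = [4:]
  • {1,2,5,11}:  v_{1} + v_{2} + v_{5} + v_{11} = v_{3} — sig = [4:1]
  • {1,3,8,11}:  v_{1} + v_{3} + v_{8} + v_{11} = v_{4} — sig = [4:1]
  • {2,3,5,8}:  v_{2} + v_{3} + v_{5} + v_{8} = v_{10} — sig = [4:1]

Signatures (|P|; sorted positive RHS coefficients), sorted:
[[2:], [2:], [2:1,1], [2:1,1,1], [2:1,1,1], [2:1,1,1], [2:1,1,1], [2:1,1,1,3], [2:1,1,2], [2:1,1,2], [2:1,1,2,2], [2:1,1,2,2], [2:1,2,2,3], [2:1,3,3], [2:2,3], [3:1], [3:1,1], [3:1,2], [3:1,2], [3:1,2,2], [3:2], [4:], [4:1], [4:1], [4:1]]


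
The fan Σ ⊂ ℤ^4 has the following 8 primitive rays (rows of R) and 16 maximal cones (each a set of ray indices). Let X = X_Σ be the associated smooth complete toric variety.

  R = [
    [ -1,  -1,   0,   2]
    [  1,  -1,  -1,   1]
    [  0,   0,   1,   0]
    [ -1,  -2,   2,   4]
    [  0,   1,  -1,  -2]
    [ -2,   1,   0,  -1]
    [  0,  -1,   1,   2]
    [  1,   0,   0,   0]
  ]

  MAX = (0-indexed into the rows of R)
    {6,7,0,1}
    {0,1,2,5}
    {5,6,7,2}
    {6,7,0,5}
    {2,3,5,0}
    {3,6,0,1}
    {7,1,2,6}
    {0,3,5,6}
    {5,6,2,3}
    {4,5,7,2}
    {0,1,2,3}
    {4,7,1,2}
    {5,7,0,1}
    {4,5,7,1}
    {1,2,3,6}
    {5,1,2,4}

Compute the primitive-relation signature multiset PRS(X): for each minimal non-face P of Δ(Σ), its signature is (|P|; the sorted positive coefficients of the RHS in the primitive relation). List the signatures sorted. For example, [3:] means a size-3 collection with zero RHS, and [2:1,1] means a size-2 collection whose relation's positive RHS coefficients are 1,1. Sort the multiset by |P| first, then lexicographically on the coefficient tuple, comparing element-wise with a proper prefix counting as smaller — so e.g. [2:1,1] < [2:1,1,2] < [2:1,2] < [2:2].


Minimal non-faces — 9 found among 8 rays, 16 max cones:

  P = {4,6}:  v_{4} + v_{6} = 0  →  sig = [2:]
  P = {0,4}:  v_{0} + v_{4} = v_{1} + v_{5}  →  sig = [2:1,1]
  P = {3,4}:  v_{3} + v_{4} = v_{0} + v_{2}  →  sig = [2:1,1]
  P = {3,7}:  v_{3} + v_{7} = 2·v_{6}  →  sig = [2:2]
  P = {0,2,6}:  v_{0} + v_{2} + v_{6} = v_{3}  →  sig = [3:1]
  P = {0,2,7}:  v_{0} + v_{2} + v_{7} = v_{6}  →  sig = [3:1]
  P = {1,5,6}:  v_{1} + v_{5} + v_{6} = v_{0}  →  sig = [3:1]
  P = {1,3,5}:  v_{1} + v_{3} + v_{5} = 2·v_{0} + v_{2}  →  sig = [3:1,2]
  P = {1,2,5,7}:  v_{1} + v_{2} + v_{5} + v_{7} = 0  →  sig = [4:]

so the primitive-relation signature multiset is
    [2:]
    [2:1,1]
    [2:1,1]
    [2:2]
    [3:1]
    [3:1]
    [3:1]
    [3:1,2]
    [4:]


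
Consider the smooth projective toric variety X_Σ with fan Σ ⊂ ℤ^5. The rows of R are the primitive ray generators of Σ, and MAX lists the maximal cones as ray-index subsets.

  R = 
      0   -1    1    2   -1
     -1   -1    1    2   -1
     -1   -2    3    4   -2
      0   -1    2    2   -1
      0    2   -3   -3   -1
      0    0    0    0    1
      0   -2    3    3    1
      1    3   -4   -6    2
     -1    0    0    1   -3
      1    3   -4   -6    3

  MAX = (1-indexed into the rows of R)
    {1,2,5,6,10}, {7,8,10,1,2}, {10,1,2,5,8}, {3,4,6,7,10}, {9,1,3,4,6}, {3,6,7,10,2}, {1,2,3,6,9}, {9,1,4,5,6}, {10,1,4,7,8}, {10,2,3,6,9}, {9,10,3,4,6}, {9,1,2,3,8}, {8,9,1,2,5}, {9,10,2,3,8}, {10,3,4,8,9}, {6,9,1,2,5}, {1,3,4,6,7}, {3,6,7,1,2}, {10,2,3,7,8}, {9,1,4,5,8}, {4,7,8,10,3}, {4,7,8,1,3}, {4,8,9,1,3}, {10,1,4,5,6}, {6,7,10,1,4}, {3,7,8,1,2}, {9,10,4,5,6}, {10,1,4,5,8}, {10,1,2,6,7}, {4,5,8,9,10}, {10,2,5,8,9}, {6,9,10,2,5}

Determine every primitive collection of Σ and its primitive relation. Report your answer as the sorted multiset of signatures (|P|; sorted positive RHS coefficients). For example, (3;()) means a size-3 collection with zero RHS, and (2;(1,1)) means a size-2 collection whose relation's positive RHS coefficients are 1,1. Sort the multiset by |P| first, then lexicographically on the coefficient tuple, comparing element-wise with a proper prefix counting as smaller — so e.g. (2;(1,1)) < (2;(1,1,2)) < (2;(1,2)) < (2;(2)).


7 collections generate NE(X_Σ); each relation:

  • {5,7}:  v_{5} + v_{7} = 0  →  sig = (2;())
  • {2,4}:  v_{2} + v_{4} = v_{3}  →  sig = (2;(1))
  • {3,5}:  v_{3} + v_{5} = v_{9}  →  sig = (2;(1))
  • {6,8}:  v_{6} + v_{8} = v_{10}  →  sig = (2;(1))
  • {7,9}:  v_{7} + v_{9} = v_{3}  →  sig = (2;(1))
  • {1,3,10}:  v_{1} + v_{3} + v_{10} = 0  →  sig = (3;())
  • {1,9,10}:  v_{1} + v_{9} + v_{10} = v_{5}  →  sig = (3;(1))

so the primitive-relation signature multiset is
    (2;())
    (2;(1))
    (2;(1))
    (2;(1))
    (2;(1))
    (3;())
    (3;(1))


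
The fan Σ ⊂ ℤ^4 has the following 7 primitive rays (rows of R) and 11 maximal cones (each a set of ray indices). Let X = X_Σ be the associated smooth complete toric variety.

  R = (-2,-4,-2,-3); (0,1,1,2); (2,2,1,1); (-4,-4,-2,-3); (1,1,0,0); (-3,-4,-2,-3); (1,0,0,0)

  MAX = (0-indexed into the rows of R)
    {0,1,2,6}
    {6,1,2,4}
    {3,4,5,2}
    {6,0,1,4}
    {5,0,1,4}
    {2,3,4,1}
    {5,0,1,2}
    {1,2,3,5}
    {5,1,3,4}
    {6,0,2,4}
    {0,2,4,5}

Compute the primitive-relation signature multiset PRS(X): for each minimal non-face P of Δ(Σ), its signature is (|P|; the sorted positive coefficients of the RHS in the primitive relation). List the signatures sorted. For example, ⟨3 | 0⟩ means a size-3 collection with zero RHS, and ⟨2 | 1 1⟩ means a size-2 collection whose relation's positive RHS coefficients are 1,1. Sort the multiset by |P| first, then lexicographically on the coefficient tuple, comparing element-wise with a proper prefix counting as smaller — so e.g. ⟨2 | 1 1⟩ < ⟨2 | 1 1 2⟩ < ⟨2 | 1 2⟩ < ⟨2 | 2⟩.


Minimal non-faces — 5 found among 7 rays, 11 max cones:

  P={3,6}:  v_{3} + v_{6} = v_{5}  ⇒ sig = ⟨2 | 1⟩
  P={5,6}:  v_{5} + v_{6} = v_{0}  ⇒ sig = ⟨2 | 1⟩
  P={0,3}:  v_{0} + v_{3} = 2·v_{5}  ⇒ sig = ⟨2 | 2⟩
  P={1,2,4,5}:  v_{1} + v_{2} + v_{4} + v_{5} = 0  ⇒ sig = ⟨4 | 0⟩
  P={0,1,2,4}:  v_{0} + v_{1} + v_{2} + v_{4} = v_{6}  ⇒ sig = ⟨4 | 1⟩

Signatures (|P|; sorted positive RHS coefficients), sorted:
[⟨2 | 1⟩, ⟨2 | 1⟩, ⟨2 | 2⟩, ⟨4 | 0⟩, ⟨4 | 1⟩]


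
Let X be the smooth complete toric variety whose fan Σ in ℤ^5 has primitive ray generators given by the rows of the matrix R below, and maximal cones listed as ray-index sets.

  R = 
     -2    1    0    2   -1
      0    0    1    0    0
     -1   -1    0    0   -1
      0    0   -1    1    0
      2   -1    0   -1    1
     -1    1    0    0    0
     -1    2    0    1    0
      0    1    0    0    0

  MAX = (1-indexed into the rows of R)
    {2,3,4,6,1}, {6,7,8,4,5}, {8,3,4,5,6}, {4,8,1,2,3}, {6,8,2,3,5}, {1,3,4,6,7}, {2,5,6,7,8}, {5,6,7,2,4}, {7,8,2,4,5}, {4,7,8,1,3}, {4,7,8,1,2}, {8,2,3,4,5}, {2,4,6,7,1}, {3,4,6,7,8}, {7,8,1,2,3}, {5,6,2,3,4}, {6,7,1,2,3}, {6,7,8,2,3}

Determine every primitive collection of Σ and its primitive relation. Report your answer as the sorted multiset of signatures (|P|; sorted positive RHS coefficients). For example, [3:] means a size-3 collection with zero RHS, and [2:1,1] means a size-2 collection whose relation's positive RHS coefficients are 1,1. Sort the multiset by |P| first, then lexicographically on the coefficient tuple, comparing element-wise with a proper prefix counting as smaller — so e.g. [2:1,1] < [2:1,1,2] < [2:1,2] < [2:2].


Primitive collections (5):

  P = {1,5}:  v_{1} + v_{5} = v_{2} + v_{4} — sig = [2:1,1]
  P = {3,5,7}:  v_{3} + v_{5} + v_{7} = 0 — sig = [3:]
  P = {1,6,8}:  v_{1} + v_{6} + v_{8} = v_{3} + 2·v_{7} — sig = [3:1,2]
  P = {2,3,4,7}:  v_{2} + v_{3} + v_{4} + v_{7} = v_{1} — sig = [4:1]
  P = {2,4,6,8}:  v_{2} + v_{4} + v_{6} + v_{8} = v_{7} — sig = [4:1]

Sorted signature multiset PRS(X):
    |P|=2: 1 collection, coeffs (1,1)
    |P|=3: 2 collections, coeffs (), (1,2)
    |P|=4: 2 collections, coeffs (1), (1)


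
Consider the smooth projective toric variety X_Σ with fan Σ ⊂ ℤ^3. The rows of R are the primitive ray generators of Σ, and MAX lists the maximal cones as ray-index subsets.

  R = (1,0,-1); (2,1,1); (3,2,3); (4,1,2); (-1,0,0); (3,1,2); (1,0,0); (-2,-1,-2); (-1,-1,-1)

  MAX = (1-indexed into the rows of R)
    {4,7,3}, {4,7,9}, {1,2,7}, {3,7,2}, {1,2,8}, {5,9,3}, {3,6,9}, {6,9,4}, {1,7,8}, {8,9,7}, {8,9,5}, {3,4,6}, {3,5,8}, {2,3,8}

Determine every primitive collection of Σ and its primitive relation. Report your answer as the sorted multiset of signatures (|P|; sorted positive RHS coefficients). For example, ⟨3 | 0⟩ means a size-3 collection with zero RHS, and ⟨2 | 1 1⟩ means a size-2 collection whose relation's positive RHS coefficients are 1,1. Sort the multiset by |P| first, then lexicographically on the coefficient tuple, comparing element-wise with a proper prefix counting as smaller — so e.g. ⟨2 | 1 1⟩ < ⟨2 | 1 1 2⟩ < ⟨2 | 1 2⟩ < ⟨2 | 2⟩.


20 minimal non-faces of Δ(Σ) (on 9 rays):

  • {5,7}:  v_{5} + v_{7} = 0 ; sig = ⟨2 | 0⟩
  • {2,9}:  v_{2} + v_{9} = v_{7} ; sig = ⟨2 | 1⟩
  • {4,5}:  v_{4} + v_{5} = v_{6} ; sig = ⟨2 | 1⟩
  • {6,7}:  v_{6} + v_{7} = v_{4} ; sig = ⟨2 | 1⟩
  • {6,8}:  v_{6} + v_{8} = v_{7} ; sig = ⟨2 | 1⟩
  • {1,5}:  v_{1} + v_{5} = v_{2} + v_{8} ; sig = ⟨2 | 1 1⟩
  • {2,5}:  v_{2} + v_{5} = v_{3} + v_{8} ; sig = ⟨2 | 1 1⟩
  • {5,6}:  v_{5} + v_{6} = v_{3} + v_{9} ; sig = ⟨2 | 1 1⟩
  • {1,6}:  v_{1} + v_{6} = v_{2} + 2·v_{7} ; sig = ⟨2 | 1 2⟩
  • {1,9}:  v_{1} + v_{9} = 2·v_{7} + v_{8} ; sig = ⟨2 | 1 2⟩
  • {2,6}:  v_{2} + v_{6} = v_{3} + 2·v_{7} ; sig = ⟨2 | 1 2⟩
  • {1,4}:  v_{1} + v_{4} = v_{2} + 3·v_{7} ; sig = ⟨2 | 1 3⟩
  • {2,4}:  v_{2} + v_{4} = v_{3} + 3·v_{7} ; sig = ⟨2 | 1 3⟩
  • {1,3}:  v_{1} + v_{3} = 2·v_{2} ; sig = ⟨2 | 2⟩
  • {4,8}:  v_{4} + v_{8} = 2·v_{7} ; sig = ⟨2 | 2⟩
  • {3,8,9}:  v_{3} + v_{8} + v_{9} = 0 ; sig = ⟨3 | 0⟩
  • {2,7,8}:  v_{2} + v_{7} + v_{8} = v_{1} ; sig = ⟨3 | 1⟩
  • {3,7,8}:  v_{3} + v_{7} + v_{8} = v_{2} ; sig = ⟨3 | 1⟩
  • {3,7,9}:  v_{3} + v_{7} + v_{9} = v_{6} ; sig = ⟨3 | 1⟩
  • {3,4,9}:  v_{3} + v_{4} + v_{9} = 2·v_{6} ; sig = ⟨3 | 2⟩

Signatures (|P|; sorted positive RHS coefficients), sorted:
{ ⟨2 | 0⟩,  ⟨2 | 1⟩ ×4,  ⟨2 | 1 1⟩ ×3,  ⟨2 | 1 2⟩ ×3,  ⟨2 | 1 3⟩ ×2,  ⟨2 | 2⟩ ×2,  ⟨3 | 0⟩,  ⟨3 | 1⟩ ×3,  ⟨3 | 2⟩ }


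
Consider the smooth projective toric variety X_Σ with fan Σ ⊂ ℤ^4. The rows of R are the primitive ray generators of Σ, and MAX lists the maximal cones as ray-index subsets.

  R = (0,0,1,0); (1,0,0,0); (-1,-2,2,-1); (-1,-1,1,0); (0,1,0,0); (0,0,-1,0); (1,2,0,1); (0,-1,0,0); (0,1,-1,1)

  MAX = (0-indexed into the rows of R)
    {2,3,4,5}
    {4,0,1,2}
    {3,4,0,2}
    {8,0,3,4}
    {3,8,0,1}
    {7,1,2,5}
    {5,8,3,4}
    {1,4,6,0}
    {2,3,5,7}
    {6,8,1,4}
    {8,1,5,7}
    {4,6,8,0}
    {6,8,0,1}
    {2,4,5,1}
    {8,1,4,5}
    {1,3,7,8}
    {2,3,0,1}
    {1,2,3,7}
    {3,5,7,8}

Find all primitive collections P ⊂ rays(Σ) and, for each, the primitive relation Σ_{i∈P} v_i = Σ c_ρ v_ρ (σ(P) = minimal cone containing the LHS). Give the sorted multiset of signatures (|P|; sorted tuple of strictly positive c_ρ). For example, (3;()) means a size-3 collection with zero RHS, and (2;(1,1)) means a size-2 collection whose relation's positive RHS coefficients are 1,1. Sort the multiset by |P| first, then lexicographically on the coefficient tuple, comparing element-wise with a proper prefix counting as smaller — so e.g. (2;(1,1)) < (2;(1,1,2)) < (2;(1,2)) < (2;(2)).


11 minimal non-faces of Δ(Σ) (on 9 rays):

  P = {0,5}:  v_{0} + v_{5} = 0 ; sig = (2;())
  P = {4,7}:  v_{4} + v_{7} = 0 ; sig = (2;())
  P = {2,8}:  v_{2} + v_{8} = v_{3} ; sig = (2;(1))
  P = {0,7}:  v_{0} + v_{7} = v_{1} + v_{3} ; sig = (2;(1,1))
  P = {5,6}:  v_{5} + v_{6} = v_{1} + v_{4} + v_{8} ; sig = (2;(1,1,1))
  P = {6,7}:  v_{6} + v_{7} = v_{0} + v_{1} + v_{8} ; sig = (2;(1,1,1))
  P = {3,6}:  v_{3} + v_{6} = 2·v_{0} + v_{8} ; sig = (2;(1,2))
  P = {2,6}:  v_{2} + v_{6} = 2·v_{0} ; sig = (2;(2))
  P = {1,3,4}:  v_{1} + v_{3} + v_{4} = v_{0} ; sig = (3;(1))
  P = {1,3,5}:  v_{1} + v_{3} + v_{5} = v_{7} ; sig = (3;(1))
  P = {0,1,4,8}:  v_{0} + v_{1} + v_{4} + v_{8} = v_{6} ; sig = (4;(1))

so the primitive-relation signature multiset is
    |P|=2: 8 collections, coeffs (), (), (1), (1,1), (1,1,1), (1,1,1), (1,2), (2)
    |P|=3: 2 collections, coeffs (1), (1)
    |P|=4: 1 collection, coeffs (1)


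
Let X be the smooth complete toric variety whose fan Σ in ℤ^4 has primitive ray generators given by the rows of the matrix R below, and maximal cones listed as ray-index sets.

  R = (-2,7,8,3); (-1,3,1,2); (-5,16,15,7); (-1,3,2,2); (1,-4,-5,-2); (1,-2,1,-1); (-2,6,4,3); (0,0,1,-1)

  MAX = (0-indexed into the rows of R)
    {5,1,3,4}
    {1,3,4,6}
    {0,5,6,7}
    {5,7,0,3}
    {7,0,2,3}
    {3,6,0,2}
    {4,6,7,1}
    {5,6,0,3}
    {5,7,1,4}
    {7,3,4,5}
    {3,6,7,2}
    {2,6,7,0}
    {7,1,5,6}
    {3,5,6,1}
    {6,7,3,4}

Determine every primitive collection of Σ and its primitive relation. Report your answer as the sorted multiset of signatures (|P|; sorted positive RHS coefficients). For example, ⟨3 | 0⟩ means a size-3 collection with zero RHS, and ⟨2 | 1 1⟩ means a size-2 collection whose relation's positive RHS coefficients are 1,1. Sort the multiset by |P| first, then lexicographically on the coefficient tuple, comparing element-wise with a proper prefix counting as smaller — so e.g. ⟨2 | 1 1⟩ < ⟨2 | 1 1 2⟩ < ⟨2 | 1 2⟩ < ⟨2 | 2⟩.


9 minimal non-faces of Δ(Σ) (on 8 rays):

  {0,4}:  v_{0} + v_{4} = v_{3} + v_{7}  so sig = ⟨2 | 1 1⟩
  {0,1}:  v_{0} + v_{1} = v_{5} + 2·v_{6}  so sig = ⟨2 | 1 2⟩
  {1,2}:  v_{1} + v_{2} = v_{0} + 2·v_{6}  so sig = ⟨2 | 1 2⟩
  {2,4}:  v_{2} + v_{4} = 2·v_{3} + v_{6} + 2·v_{7}  so sig = ⟨2 | 1 2 2⟩
  {2,5}:  v_{2} + v_{5} = 2·v_{0}  so sig = ⟨2 | 2⟩
  {4,5,6}:  v_{4} + v_{5} + v_{6} = 0  so sig = ⟨3 | 0⟩
  {1,3,7}:  v_{1} + v_{3} + v_{7} = v_{6}  so sig = ⟨3 | 1⟩
  {0,3,6,7}:  v_{0} + v_{3} + v_{6} + v_{7} = v_{2}  so sig = ⟨4 | 1⟩
  {3,5,6,7}:  v_{3} + v_{5} + v_{6} + v_{7} = v_{0}  so sig = ⟨4 | 1⟩

so the primitive-relation signature multiset is
{ ⟨2 | 1 1⟩,  ⟨2 | 1 2⟩ ×2,  ⟨2 | 1 2 2⟩,  ⟨2 | 2⟩,  ⟨3 | 0⟩,  ⟨3 | 1⟩,  ⟨4 | 1⟩ ×2 }


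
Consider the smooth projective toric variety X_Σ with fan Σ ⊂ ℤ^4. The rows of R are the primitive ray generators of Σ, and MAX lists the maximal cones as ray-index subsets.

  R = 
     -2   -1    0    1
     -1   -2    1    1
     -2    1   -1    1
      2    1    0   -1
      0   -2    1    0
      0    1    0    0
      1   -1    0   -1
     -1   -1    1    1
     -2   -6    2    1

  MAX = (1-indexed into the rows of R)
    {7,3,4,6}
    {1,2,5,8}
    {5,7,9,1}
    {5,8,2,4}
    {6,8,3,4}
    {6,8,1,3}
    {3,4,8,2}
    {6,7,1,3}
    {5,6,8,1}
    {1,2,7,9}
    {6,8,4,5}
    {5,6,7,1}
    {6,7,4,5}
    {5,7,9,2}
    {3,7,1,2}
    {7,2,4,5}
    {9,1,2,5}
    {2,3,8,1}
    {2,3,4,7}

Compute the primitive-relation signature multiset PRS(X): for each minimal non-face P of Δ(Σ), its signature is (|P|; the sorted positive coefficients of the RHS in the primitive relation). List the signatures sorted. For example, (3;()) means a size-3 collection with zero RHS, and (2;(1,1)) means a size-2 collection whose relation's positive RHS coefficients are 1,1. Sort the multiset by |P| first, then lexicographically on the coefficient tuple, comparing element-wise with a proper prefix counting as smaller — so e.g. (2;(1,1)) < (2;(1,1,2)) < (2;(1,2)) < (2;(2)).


Minimal non-faces — 9 found among 9 rays, 19 max cones:

  • {1,4}:  v_{1} + v_{4} = 0  ⟹  sig = (2;())
  • {2,6}:  v_{2} + v_{6} = v_{8}  ⟹  sig = (2;(1))
  • {3,5}:  v_{3} + v_{5} = v_{1}  ⟹  sig = (2;(1))
  • {7,8}:  v_{7} + v_{8} = v_{5}  ⟹  sig = (2;(1))
  • {4,9}:  v_{4} + v_{9} = v_{2} + v_{5} + v_{7}  ⟹  sig = (2;(1,1,1))
  • {3,9}:  v_{3} + v_{9} = 2·v_{1} + v_{2} + v_{7}  ⟹  sig = (2;(1,1,2))
  • {8,9}:  v_{8} + v_{9} = v_{1} + v_{2} + 2·v_{5}  ⟹  sig = (2;(1,1,2))
  • {6,9}:  v_{6} + v_{9} = v_{1} + 2·v_{5}  ⟹  sig = (2;(1,2))
  • {1,2,5,7}:  v_{1} + v_{2} + v_{5} + v_{7} = v_{9}  ⟹  sig = (4;(1))

Sorted signature multiset PRS(X):
[(2;()), (2;(1)), (2;(1)), (2;(1)), (2;(1,1,1)), (2;(1,1,2)), (2;(1,1,2)), (2;(1,2)), (4;(1))]


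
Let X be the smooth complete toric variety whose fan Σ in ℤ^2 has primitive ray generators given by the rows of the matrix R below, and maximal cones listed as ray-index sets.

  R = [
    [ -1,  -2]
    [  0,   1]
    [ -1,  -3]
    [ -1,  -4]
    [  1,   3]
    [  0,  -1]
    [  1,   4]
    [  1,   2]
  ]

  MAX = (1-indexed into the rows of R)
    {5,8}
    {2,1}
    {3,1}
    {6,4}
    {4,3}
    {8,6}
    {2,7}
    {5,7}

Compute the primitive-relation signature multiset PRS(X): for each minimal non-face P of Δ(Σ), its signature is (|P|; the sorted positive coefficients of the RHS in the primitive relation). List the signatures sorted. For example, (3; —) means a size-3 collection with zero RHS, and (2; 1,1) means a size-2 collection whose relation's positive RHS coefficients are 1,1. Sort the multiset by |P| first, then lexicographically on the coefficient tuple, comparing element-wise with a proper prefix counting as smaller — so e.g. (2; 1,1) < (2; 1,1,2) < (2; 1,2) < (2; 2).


20 minimal non-faces of Δ(Σ) (on 8 rays):

  {1,8}:  v_{1} + v_{8} = 0  ⟹  sig = (2; —)
  {2,6}:  v_{2} + v_{6} = 0  ⟹  sig = (2; —)
  {3,5}:  v_{3} + v_{5} = 0  ⟹  sig = (2; —)
  {4,7}:  v_{4} + v_{7} = 0  ⟹  sig = (2; —)
  {1,5}:  v_{1} + v_{5} = v_{2}  ⟹  sig = (2; 1)
  {1,6}:  v_{1} + v_{6} = v_{3}  ⟹  sig = (2; 1)
  {2,3}:  v_{2} + v_{3} = v_{1}  ⟹  sig = (2; 1)
  {2,4}:  v_{2} + v_{4} = v_{3}  ⟹  sig = (2; 1)
  {2,5}:  v_{2} + v_{5} = v_{7}  ⟹  sig = (2; 1)
  {2,8}:  v_{2} + v_{8} = v_{5}  ⟹  sig = (2; 1)
  {3,6}:  v_{3} + v_{6} = v_{4}  ⟹  sig = (2; 1)
  {3,7}:  v_{3} + v_{7} = v_{2}  ⟹  sig = (2; 1)
  {3,8}:  v_{3} + v_{8} = v_{6}  ⟹  sig = (2; 1)
  {4,5}:  v_{4} + v_{5} = v_{6}  ⟹  sig = (2; 1)
  {5,6}:  v_{5} + v_{6} = v_{8}  ⟹  sig = (2; 1)
  {6,7}:  v_{6} + v_{7} = v_{5}  ⟹  sig = (2; 1)
  {1,4}:  v_{1} + v_{4} = 2·v_{3}  ⟹  sig = (2; 2)
  {1,7}:  v_{1} + v_{7} = 2·v_{2}  ⟹  sig = (2; 2)
  {4,8}:  v_{4} + v_{8} = 2·v_{6}  ⟹  sig = (2; 2)
  {7,8}:  v_{7} + v_{8} = 2·v_{5}  ⟹  sig = (2; 2)

Sorted signature multiset PRS(X):
[(2; —), (2; —), (2; —), (2; —), (2; 1), (2; 1), (2; 1), (2; 1), (2; 1), (2; 1), (2; 1), (2; 1), (2; 1), (2; 1), (2; 1), (2; 1), (2; 2), (2; 2), (2; 2), (2; 2)]


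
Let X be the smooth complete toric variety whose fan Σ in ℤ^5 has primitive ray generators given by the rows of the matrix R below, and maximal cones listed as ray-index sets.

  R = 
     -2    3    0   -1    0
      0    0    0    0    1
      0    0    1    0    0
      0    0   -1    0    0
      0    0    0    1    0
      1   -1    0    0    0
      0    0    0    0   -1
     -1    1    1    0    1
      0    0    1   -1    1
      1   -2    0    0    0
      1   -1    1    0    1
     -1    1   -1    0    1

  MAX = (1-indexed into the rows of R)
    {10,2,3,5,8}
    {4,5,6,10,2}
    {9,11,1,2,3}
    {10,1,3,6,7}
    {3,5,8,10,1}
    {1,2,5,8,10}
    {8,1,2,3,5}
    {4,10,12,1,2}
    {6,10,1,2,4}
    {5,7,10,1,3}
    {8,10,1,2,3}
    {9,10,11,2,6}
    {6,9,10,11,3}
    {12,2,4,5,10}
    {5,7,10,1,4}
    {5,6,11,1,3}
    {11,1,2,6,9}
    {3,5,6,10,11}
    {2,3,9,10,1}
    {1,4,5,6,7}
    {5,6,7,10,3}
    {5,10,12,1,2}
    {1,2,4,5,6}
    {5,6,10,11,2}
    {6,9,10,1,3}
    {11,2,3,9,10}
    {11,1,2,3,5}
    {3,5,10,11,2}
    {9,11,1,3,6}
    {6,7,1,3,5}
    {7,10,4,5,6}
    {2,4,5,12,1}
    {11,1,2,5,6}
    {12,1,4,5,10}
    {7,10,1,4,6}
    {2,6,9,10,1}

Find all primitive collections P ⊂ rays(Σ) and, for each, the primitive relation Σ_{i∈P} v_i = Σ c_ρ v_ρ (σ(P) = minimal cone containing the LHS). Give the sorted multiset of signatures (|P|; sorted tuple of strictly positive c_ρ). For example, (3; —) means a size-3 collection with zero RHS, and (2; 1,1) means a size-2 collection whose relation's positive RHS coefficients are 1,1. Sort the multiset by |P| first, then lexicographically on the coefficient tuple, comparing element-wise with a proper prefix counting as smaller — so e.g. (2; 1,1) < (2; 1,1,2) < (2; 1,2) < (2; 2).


|primitive collections| = 23. Relations:

  • {2,7}:  v_{2} + v_{7} = 0  so sig = (2; —)
  • {3,4}:  v_{3} + v_{4} = 0  so sig = (2; —)
  • {4,11}:  v_{4} + v_{11} = v_{2} + v_{6}  so sig = (2; 1,1)
  • {5,9}:  v_{5} + v_{9} = v_{2} + v_{3}  so sig = (2; 1,1)
  • {6,8}:  v_{6} + v_{8} = v_{2} + v_{3}  so sig = (2; 1,1)
  • {6,12}:  v_{6} + v_{12} = v_{2} + v_{4}  so sig = (2; 1,1)
  • {7,11}:  v_{7} + v_{11} = v_{3} + v_{6}  so sig = (2; 1,1)
  • {3,12}:  v_{3} + v_{12} = v_{1} + v_{2} + v_{5} + v_{10}  so sig = (2; 1,1,1,1)
  • {4,8}:  v_{4} + v_{8} = v_{1} + v_{2} + v_{5} + v_{10}  so sig = (2; 1,1,1,1)
  • {4,9}:  v_{4} + v_{9} = v_{1} + v_{2} + v_{6} + v_{10}  so sig = (2; 1,1,1,1)
  • {7,8}:  v_{7} + v_{8} = v_{1} + v_{3} + v_{5} + v_{10}  so sig = (2; 1,1,1,1)
  • {7,9}:  v_{7} + v_{9} = v_{1} + v_{3} + v_{6} + v_{10}  so sig = (2; 1,1,1,1)
  • {7,12}:  v_{7} + v_{12} = v_{1} + v_{4} + v_{5} + v_{10}  so sig = (2; 1,1,1,1)
  • {9,12}:  v_{9} + v_{12} = v_{1} + 2·v_{2} + v_{10}  so sig = (2; 1,1,2)
  • {8,9}:  v_{8} + v_{9} = v_{1} + 2·v_{2} + 2·v_{3} + v_{10}  so sig = (2; 1,1,2,2)
  • {11,12}:  v_{11} + v_{12} = 2·v_{2}  so sig = (2; 2)
  • {8,11}:  v_{8} + v_{11} = 2·v_{2} + 2·v_{3}  so sig = (2; 2,2)
  • {8,12}:  v_{8} + v_{12} = 2·v_{1} + 2·v_{2} + 2·v_{5} + 2·v_{10}  so sig = (2; 2,2,2,2)
  • {1,10,11}:  v_{1} + v_{10} + v_{11} = v_{9}  so sig = (3; 1)
  • {2,3,6}:  v_{2} + v_{3} + v_{6} = v_{11}  so sig = (3; 1)
  • {1,5,6,10}:  v_{1} + v_{5} + v_{6} + v_{10} = 0  so sig = (4; —)
  • {1,2,3,5,10}:  v_{1} + v_{2} + v_{3} + v_{5} + v_{10} = v_{8}  so sig = (5; 1)
  • {1,2,4,5,10}:  v_{1} + v_{2} + v_{4} + v_{5} + v_{10} = v_{12}  so sig = (5; 1)

Signatures (|P|; sorted positive RHS coefficients), sorted:
    |P|=2: 18 collections, coeffs (), (), (1,1), (1,1), (1,1), (1,1), (1,1), (1,1,1,1), (1,1,1,1), (1,1,1,1), (1,1,1,1), (1,1,1,1), (1,1,1,1), (1,1,2), (1,1,2,2), (2), (2,2), (2,2,2,2)
    |P|=3: 2 collections, coeffs (1), (1)
    |P|=4: 1 collection, coeffs ()
    |P|=5: 2 collections, coeffs (1), (1)


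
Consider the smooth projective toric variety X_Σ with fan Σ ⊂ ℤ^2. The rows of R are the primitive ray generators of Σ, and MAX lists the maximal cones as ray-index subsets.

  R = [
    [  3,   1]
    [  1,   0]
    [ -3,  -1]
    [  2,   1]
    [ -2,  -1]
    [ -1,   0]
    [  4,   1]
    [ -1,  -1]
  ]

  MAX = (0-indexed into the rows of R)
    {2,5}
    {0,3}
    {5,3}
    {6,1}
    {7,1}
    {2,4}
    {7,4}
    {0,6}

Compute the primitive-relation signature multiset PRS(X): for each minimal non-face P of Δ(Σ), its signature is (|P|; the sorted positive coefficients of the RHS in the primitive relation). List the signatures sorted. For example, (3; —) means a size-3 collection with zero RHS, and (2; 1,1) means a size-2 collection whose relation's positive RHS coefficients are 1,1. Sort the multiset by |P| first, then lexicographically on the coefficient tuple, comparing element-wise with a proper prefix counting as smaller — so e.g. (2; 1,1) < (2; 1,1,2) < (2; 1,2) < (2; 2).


Primitive collections (20):

  P={0,2}:  v_{0} + v_{2} = 0  →  sig = (2; —)
  P={1,5}:  v_{1} + v_{5} = 0  →  sig = (2; —)
  P={3,4}:  v_{3} + v_{4} = 0  →  sig = (2; —)
  P={0,1}:  v_{0} + v_{1} = v_{6}  →  sig = (2; 1)
  P={0,4}:  v_{0} + v_{4} = v_{1}  →  sig = (2; 1)
  P={0,5}:  v_{0} + v_{5} = v_{3}  →  sig = (2; 1)
  P={1,2}:  v_{1} + v_{2} = v_{4}  →  sig = (2; 1)
  P={1,3}:  v_{1} + v_{3} = v_{0}  →  sig = (2; 1)
  P={1,4}:  v_{1} + v_{4} = v_{7}  →  sig = (2; 1)
  P={2,3}:  v_{2} + v_{3} = v_{5}  →  sig = (2; 1)
  P={2,6}:  v_{2} + v_{6} = v_{1}  →  sig = (2; 1)
  P={3,7}:  v_{3} + v_{7} = v_{1}  →  sig = (2; 1)
  P={4,5}:  v_{4} + v_{5} = v_{2}  →  sig = (2; 1)
  P={5,6}:  v_{5} + v_{6} = v_{0}  →  sig = (2; 1)
  P={5,7}:  v_{5} + v_{7} = v_{4}  →  sig = (2; 1)
  P={0,7}:  v_{0} + v_{7} = 2·v_{1}  →  sig = (2; 2)
  P={2,7}:  v_{2} + v_{7} = 2·v_{4}  →  sig = (2; 2)
  P={3,6}:  v_{3} + v_{6} = 2·v_{0}  →  sig = (2; 2)
  P={4,6}:  v_{4} + v_{6} = 2·v_{1}  →  sig = (2; 2)
  P={6,7}:  v_{6} + v_{7} = 3·v_{1}  →  sig = (2; 3)

Signatures (|P|; sorted positive RHS coefficients), sorted:
[(2; —), (2; —), (2; —), (2; 1), (2; 1), (2; 1), (2; 1), (2; 1), (2; 1), (2; 1), (2; 1), (2; 1), (2; 1), (2; 1), (2; 1), (2; 2), (2; 2), (2; 2), (2; 2), (2; 3)]


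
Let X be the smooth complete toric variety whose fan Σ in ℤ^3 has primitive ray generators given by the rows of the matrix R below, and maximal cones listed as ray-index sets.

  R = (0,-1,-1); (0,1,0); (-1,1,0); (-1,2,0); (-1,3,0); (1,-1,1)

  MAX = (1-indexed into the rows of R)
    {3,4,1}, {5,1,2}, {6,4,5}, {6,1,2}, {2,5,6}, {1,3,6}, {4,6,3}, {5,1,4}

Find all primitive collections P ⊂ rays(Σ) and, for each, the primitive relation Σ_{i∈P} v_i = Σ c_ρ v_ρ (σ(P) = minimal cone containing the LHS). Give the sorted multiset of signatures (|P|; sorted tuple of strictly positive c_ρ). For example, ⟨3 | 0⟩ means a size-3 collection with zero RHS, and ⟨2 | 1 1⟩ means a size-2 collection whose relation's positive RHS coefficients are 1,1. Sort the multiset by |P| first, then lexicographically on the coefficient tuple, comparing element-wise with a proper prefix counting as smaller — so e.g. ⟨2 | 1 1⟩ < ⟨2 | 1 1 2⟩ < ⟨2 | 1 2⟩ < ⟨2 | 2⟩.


|primitive collections| = 5. Relations:

  P={2,3}:  v_{2} + v_{3} = v_{4}  so sig = ⟨2 | 1⟩
  P={2,4}:  v_{2} + v_{4} = v_{5}  so sig = ⟨2 | 1⟩
  P={3,5}:  v_{3} + v_{5} = 2·v_{4}  so sig = ⟨2 | 2⟩
  P={1,4,6}:  v_{1} + v_{4} + v_{6} = 0  so sig = ⟨3 | 0⟩
  P={1,5,6}:  v_{1} + v_{5} + v_{6} = v_{2}  so sig = ⟨3 | 1⟩

Sorted signature multiset PRS(X):
{ ⟨2 | 1⟩ ×2,  ⟨2 | 2⟩,  ⟨3 | 0⟩,  ⟨3 | 1⟩ }


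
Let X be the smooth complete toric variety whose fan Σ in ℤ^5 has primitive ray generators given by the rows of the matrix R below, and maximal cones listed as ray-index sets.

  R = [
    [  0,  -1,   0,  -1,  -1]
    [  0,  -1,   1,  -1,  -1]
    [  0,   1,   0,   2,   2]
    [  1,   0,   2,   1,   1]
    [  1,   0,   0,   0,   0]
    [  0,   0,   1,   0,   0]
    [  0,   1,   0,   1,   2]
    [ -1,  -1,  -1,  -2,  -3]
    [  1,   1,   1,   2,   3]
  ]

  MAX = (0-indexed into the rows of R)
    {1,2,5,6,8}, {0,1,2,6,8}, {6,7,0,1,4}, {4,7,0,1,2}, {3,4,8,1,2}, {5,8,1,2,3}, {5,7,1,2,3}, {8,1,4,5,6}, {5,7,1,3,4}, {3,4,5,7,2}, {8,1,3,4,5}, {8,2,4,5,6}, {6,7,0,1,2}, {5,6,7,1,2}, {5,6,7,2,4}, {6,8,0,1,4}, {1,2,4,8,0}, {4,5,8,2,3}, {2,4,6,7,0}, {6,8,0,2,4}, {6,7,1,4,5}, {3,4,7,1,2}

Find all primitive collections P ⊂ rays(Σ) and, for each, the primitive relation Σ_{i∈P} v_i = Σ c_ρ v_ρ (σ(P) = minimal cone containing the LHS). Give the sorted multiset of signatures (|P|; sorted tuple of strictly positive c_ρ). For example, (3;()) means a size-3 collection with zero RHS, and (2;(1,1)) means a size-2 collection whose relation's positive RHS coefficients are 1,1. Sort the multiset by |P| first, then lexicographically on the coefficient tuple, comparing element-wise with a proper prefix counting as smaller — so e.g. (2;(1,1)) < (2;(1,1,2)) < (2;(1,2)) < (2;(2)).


6 collections generate NE(X_Σ); each relation:

  P={7,8}:  v_{7} + v_{8} = 0 — sig = (2;())
  P={0,5}:  v_{0} + v_{5} = v_{1} — sig = (2;(1))
  P={3,6}:  v_{3} + v_{6} = v_{5} + v_{8} — sig = (2;(1,1))
  P={0,3}:  v_{0} + v_{3} = 2·v_{1} + v_{2} + v_{4} — sig = (2;(1,1,2))
  P={1,2,4,5}:  v_{1} + v_{2} + v_{4} + v_{5} = v_{3} — sig = (4;(1))
  P={1,2,4,6}:  v_{1} + v_{2} + v_{4} + v_{6} = v_{8} — sig = (4;(1))

Hence PRS(X_Σ) =
    |P|=2: 4 collections, coeffs (), (1), (1,1), (1,1,2)
    |P|=4: 2 collections, coeffs (1), (1)


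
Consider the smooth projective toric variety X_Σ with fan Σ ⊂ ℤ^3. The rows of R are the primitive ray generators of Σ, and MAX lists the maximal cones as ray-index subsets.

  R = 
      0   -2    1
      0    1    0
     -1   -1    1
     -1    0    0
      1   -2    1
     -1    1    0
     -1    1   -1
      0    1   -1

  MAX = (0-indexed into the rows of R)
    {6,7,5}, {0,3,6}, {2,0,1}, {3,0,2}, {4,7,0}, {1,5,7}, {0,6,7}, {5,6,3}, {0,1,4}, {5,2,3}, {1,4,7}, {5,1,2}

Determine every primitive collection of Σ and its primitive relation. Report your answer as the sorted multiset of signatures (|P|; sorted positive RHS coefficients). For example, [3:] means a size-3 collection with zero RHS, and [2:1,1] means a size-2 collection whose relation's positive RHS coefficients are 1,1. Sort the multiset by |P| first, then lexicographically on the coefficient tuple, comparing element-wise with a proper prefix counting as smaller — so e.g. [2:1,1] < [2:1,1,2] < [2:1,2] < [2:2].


|primitive collections| = 11. Relations:

  P={0,5}:  v_{0} + v_{5} = v_{2}  →  sig = [2:1]
  P={1,3}:  v_{1} + v_{3} = v_{5}  →  sig = [2:1]
  P={2,7}:  v_{2} + v_{7} = v_{3}  →  sig = [2:1]
  P={3,4}:  v_{3} + v_{4} = v_{0}  →  sig = [2:1]
  P={3,7}:  v_{3} + v_{7} = v_{6}  →  sig = [2:1]
  P={1,6}:  v_{1} + v_{6} = v_{5} + v_{7}  →  sig = [2:1,1]
  P={4,5}:  v_{4} + v_{5} = v_{0} + v_{1}  →  sig = [2:1,1]
  P={4,6}:  v_{4} + v_{6} = v_{0} + v_{7}  →  sig = [2:1,1]
  P={2,4}:  v_{2} + v_{4} = 2·v_{0} + v_{1}  →  sig = [2:1,2]
  P={2,6}:  v_{2} + v_{6} = 2·v_{3}  →  sig = [2:2]
  P={0,1,7}:  v_{0} + v_{1} + v_{7} = 0  →  sig = [3:]

so the primitive-relation signature multiset is
    [2:1]
    [2:1]
    [2:1]
    [2:1]
    [2:1]
    [2:1,1]
    [2:1,1]
    [2:1,1]
    [2:1,2]
    [2:2]
    [3:]


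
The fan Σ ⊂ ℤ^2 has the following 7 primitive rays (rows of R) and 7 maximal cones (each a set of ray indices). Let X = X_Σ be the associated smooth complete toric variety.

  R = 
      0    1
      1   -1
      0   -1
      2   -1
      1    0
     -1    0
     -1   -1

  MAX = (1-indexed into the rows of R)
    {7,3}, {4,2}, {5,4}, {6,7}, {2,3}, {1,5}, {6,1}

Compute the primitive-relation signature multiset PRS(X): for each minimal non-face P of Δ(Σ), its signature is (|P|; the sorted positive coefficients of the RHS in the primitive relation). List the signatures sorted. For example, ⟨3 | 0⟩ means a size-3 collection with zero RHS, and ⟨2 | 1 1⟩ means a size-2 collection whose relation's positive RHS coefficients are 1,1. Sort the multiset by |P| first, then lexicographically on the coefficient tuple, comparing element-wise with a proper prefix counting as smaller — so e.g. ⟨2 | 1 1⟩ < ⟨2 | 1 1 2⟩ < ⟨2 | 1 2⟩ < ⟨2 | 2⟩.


14 collections generate NE(X_Σ); each relation:

  • {1,3}:  v_{1} + v_{3} = 0  →  sig = ⟨2 | 0⟩
  • {5,6}:  v_{5} + v_{6} = 0  →  sig = ⟨2 | 0⟩
  • {1,2}:  v_{1} + v_{2} = v_{5}  →  sig = ⟨2 | 1⟩
  • {1,7}:  v_{1} + v_{7} = v_{6}  →  sig = ⟨2 | 1⟩
  • {2,5}:  v_{2} + v_{5} = v_{4}  →  sig = ⟨2 | 1⟩
  • {2,6}:  v_{2} + v_{6} = v_{3}  →  sig = ⟨2 | 1⟩
  • {3,5}:  v_{3} + v_{5} = v_{2}  →  sig = ⟨2 | 1⟩
  • {3,6}:  v_{3} + v_{6} = v_{7}  →  sig = ⟨2 | 1⟩
  • {4,6}:  v_{4} + v_{6} = v_{2}  →  sig = ⟨2 | 1⟩
  • {5,7}:  v_{5} + v_{7} = v_{3}  →  sig = ⟨2 | 1⟩
  • {4,7}:  v_{4} + v_{7} = v_{2} + v_{3}  →  sig = ⟨2 | 1 1⟩
  • {1,4}:  v_{1} + v_{4} = 2·v_{5}  →  sig = ⟨2 | 2⟩
  • {2,7}:  v_{2} + v_{7} = 2·v_{3}  →  sig = ⟨2 | 2⟩
  • {3,4}:  v_{3} + v_{4} = 2·v_{2}  →  sig = ⟨2 | 2⟩

Signatures (|P|; sorted positive RHS coefficients), sorted:
    ⟨2 | 0⟩
    ⟨2 | 0⟩
    ⟨2 | 1⟩
    ⟨2 | 1⟩
    ⟨2 | 1⟩
    ⟨2 | 1⟩
    ⟨2 | 1⟩
    ⟨2 | 1⟩
    ⟨2 | 1⟩
    ⟨2 | 1⟩
    ⟨2 | 1 1⟩
    ⟨2 | 2⟩
    ⟨2 | 2⟩
    ⟨2 | 2⟩


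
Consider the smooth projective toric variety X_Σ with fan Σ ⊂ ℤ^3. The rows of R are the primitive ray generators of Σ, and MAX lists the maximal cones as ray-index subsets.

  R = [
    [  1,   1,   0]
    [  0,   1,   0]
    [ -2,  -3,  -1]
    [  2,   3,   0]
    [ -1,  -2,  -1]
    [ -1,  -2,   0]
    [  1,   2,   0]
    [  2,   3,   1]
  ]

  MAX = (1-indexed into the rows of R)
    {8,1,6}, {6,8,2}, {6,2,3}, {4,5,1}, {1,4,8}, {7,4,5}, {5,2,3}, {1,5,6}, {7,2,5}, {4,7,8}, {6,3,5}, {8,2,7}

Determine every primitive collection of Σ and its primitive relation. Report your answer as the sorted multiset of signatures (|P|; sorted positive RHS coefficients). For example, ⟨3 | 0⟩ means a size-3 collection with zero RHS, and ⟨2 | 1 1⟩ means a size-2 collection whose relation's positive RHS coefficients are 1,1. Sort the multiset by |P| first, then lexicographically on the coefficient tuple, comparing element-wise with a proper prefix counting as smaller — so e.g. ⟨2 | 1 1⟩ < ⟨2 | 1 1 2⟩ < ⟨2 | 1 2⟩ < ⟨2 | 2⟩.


Σ has 11 primitive collections:

  • {3,8}:  v_{3} + v_{8} = 0 ; sig = ⟨2 | 0⟩
  • {6,7}:  v_{6} + v_{7} = 0 ; sig = ⟨2 | 0⟩
  • {1,2}:  v_{1} + v_{2} = v_{7} ; sig = ⟨2 | 1⟩
  • {1,3}:  v_{1} + v_{3} = v_{5} ; sig = ⟨2 | 1⟩
  • {1,7}:  v_{1} + v_{7} = v_{4} ; sig = ⟨2 | 1⟩
  • {4,6}:  v_{4} + v_{6} = v_{1} ; sig = ⟨2 | 1⟩
  • {5,8}:  v_{5} + v_{8} = v_{1} ; sig = ⟨2 | 1⟩
  • {3,4}:  v_{3} + v_{4} = v_{5} + v_{7} ; sig = ⟨2 | 1 1⟩
  • {3,7}:  v_{3} + v_{7} = v_{2} + v_{5} ; sig = ⟨2 | 1 1⟩
  • {2,4}:  v_{2} + v_{4} = 2·v_{7} ; sig = ⟨2 | 2⟩
  • {2,5,6}:  v_{2} + v_{5} + v_{6} = v_{3} ; sig = ⟨3 | 1⟩

Hence PRS(X_Σ) =
    |P|=2: 10 collections, coeffs (), (), (1), (1), (1), (1), (1), (1,1), (1,1), (2)
    |P|=3: 1 collection, coeffs (1)


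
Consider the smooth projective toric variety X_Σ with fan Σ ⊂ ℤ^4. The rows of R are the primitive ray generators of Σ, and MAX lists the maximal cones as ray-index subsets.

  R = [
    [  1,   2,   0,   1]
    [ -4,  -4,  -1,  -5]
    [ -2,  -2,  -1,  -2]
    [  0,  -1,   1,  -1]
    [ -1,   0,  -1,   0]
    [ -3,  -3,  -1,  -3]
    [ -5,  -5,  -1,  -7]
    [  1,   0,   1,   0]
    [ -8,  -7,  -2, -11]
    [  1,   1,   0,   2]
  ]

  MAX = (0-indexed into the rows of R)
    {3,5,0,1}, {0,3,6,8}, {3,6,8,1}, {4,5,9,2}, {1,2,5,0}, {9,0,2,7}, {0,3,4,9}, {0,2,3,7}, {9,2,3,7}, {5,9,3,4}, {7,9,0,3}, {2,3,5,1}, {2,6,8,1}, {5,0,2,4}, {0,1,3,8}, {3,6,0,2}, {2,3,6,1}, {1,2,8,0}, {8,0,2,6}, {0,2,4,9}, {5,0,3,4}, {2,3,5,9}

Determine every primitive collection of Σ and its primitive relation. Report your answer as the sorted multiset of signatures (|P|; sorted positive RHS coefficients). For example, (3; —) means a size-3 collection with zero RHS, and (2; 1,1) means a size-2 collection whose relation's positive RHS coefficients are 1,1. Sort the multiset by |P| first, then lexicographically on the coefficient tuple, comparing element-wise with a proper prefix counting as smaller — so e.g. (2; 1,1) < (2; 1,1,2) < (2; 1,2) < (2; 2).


The 20 primitive collections of Σ (r=10, n=4):

  • {4,7}:  v_{4} + v_{7} = 0 ; sig = (2; —)
  • {1,9}:  v_{1} + v_{9} = v_{5} ; sig = (2; 1)
  • {6,9}:  v_{6} + v_{9} = v_{1} ; sig = (2; 1)
  • {5,7}:  v_{5} + v_{7} = v_{2} + v_{3} ; sig = (2; 1,1)
  • {4,6}:  v_{4} + v_{6} = v_{0} + v_{1} + v_{5} ; sig = (2; 1,1,1)
  • {1,4}:  v_{1} + v_{4} = v_{0} + 2·v_{5} ; sig = (2; 1,2)
  • {8,9}:  v_{8} + v_{9} = v_{0} + 2·v_{1} ; sig = (2; 1,2)
  • {1,7}:  v_{1} + v_{7} = v_{0} + 2·v_{2} + 2·v_{3} ; sig = (2; 1,2,2)
  • {4,8}:  v_{4} + v_{8} = 2·v_{0} + 2·v_{1} + v_{5} ; sig = (2; 1,2,2)
  • {7,8}:  v_{7} + v_{8} = 2·v_{0} + 2·v_{2} + 2·v_{3} + v_{6} ; sig = (2; 1,2,2,2)
  • {5,8}:  v_{5} + v_{8} = v_{0} + 3·v_{1} ; sig = (2; 1,3)
  • {5,6}:  v_{5} + v_{6} = 2·v_{1} ; sig = (2; 2)
  • {6,7}:  v_{6} + v_{7} = 2·v_{0} + 3·v_{2} + 3·v_{3} ; sig = (2; 2,3,3)
  • {0,1,6}:  v_{0} + v_{1} + v_{6} = v_{8} ; sig = (3; 1)
  • {0,5,9}:  v_{0} + v_{5} + v_{9} = v_{4} ; sig = (3; 1)
  • {2,3,4}:  v_{2} + v_{3} + v_{4} = v_{5} ; sig = (3; 1)
  • {2,3,8}:  v_{2} + v_{3} + v_{8} = 2·v_{6} ; sig = (3; 2)
  • {0,2,3,9}:  v_{0} + v_{2} + v_{3} + v_{9} = 0 ; sig = (4; —)
  • {0,1,2,3}:  v_{0} + v_{1} + v_{2} + v_{3} = v_{6} ; sig = (4; 1)
  • {0,2,3,5}:  v_{0} + v_{2} + v_{3} + v_{5} = v_{1} ; sig = (4; 1)

Signatures (|P|; sorted positive RHS coefficients), sorted:
    (2; —)
    (2; 1)
    (2; 1)
    (2; 1,1)
    (2; 1,1,1)
    (2; 1,2)
    (2; 1,2)
    (2; 1,2,2)
    (2; 1,2,2)
    (2; 1,2,2,2)
    (2; 1,3)
    (2; 2)
    (2; 2,3,3)
    (3; 1)
    (3; 1)
    (3; 1)
    (3; 2)
    (4; —)
    (4; 1)
    (4; 1)


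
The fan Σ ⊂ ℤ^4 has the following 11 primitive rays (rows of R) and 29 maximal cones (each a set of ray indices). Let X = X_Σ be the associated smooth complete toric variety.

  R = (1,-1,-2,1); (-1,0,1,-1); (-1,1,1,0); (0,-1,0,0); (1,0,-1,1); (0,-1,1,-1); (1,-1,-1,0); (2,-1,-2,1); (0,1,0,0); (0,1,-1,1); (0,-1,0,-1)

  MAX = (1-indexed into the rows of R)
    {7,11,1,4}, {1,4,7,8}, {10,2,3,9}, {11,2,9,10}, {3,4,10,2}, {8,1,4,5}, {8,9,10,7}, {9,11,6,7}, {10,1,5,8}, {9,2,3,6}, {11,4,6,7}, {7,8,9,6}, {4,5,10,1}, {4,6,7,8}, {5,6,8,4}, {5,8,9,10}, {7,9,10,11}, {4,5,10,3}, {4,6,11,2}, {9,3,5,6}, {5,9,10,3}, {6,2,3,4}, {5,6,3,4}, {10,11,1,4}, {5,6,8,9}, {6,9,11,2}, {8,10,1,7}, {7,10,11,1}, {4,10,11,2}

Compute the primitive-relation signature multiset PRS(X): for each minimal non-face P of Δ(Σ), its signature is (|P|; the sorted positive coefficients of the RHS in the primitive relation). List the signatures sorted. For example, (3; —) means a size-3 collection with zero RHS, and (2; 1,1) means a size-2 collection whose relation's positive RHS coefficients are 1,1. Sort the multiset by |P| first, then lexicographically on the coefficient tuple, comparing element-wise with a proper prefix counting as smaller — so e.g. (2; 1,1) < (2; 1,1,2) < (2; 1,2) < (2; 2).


Primitive collections (17):

  {2,5}:  v_{2} + v_{5} = 0  ⟹  sig = (2; —)
  {3,7}:  v_{3} + v_{7} = 0  ⟹  sig = (2; —)
  {4,9}:  v_{4} + v_{9} = 0  ⟹  sig = (2; —)
  {6,10}:  v_{6} + v_{10} = 0  ⟹  sig = (2; —)
  {2,7}:  v_{2} + v_{7} = v_{11}  ⟹  sig = (2; 1)
  {2,8}:  v_{2} + v_{8} = v_{7}  ⟹  sig = (2; 1)
  {3,8}:  v_{3} + v_{8} = v_{5}  ⟹  sig = (2; 1)
  {3,11}:  v_{3} + v_{11} = v_{2}  ⟹  sig = (2; 1)
  {5,7}:  v_{5} + v_{7} = v_{8}  ⟹  sig = (2; 1)
  {5,11}:  v_{5} + v_{11} = v_{7}  ⟹  sig = (2; 1)
  {1,3}:  v_{1} + v_{3} = v_{4} + v_{10}  ⟹  sig = (2; 1,1)
  {1,6}:  v_{1} + v_{6} = v_{4} + v_{7}  ⟹  sig = (2; 1,1)
  {1,9}:  v_{1} + v_{9} = v_{7} + v_{10}  ⟹  sig = (2; 1,1)
  {1,2}:  v_{1} + v_{2} = v_{4} + v_{10} + v_{11}  ⟹  sig = (2; 1,1,1)
  {8,11}:  v_{8} + v_{11} = 2·v_{7}  ⟹  sig = (2; 2)
  {4,7,10}:  v_{4} + v_{7} + v_{10} = v_{1}  ⟹  sig = (3; 1)
  {4,8,10}:  v_{4} + v_{8} + v_{10} = v_{1} + v_{5}  ⟹  sig = (3; 1,1)

Signatures (|P|; sorted positive RHS coefficients), sorted:
{ (2; —) ×4,  (2; 1) ×6,  (2; 1,1) ×3,  (2; 1,1,1),  (2; 2),  (3; 1),  (3; 1,1) }
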